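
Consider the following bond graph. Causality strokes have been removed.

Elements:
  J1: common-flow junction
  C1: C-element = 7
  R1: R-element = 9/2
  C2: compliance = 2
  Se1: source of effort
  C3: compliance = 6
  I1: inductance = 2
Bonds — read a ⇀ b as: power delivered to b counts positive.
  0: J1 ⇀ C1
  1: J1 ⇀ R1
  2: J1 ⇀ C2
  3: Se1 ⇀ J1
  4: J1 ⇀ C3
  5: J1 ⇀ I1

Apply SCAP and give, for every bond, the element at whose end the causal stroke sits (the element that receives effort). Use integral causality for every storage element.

bond 0 →J1
bond 1 →J1
bond 2 →J1
bond 3 →J1
bond 4 →J1
bond 5 →I1

#3 stroke at J1  (source Se1 imposes e)
#0 stroke at J1  (C1 outputs effort q/C1)
#2 stroke at J1  (prefer integral on C2)
#4 stroke at J1  (C3 outputs effort q/C3)
#5 stroke at I1  (prefer integral on I1)
#1 stroke at J1  (J1: bond 5 brought flow, rest push out)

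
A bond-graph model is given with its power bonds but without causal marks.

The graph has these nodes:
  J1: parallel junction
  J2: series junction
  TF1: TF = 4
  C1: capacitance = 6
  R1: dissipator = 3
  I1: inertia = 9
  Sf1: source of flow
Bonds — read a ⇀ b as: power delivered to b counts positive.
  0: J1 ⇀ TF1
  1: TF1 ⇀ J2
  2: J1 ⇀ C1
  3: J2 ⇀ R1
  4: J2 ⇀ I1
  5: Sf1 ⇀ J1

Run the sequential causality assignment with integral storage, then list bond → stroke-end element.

#0 stroke at TF1
#1 stroke at J2
#2 stroke at J1
#3 stroke at J2
#4 stroke at I1
#5 stroke at Sf1

#5 stroke at Sf1  (Sf1 (Sf) sets flow on bond)
#2 stroke at J1  (C1 integral (e out))
#0 stroke at TF1  (J1 effort already set via bond 2)
#1 stroke at J2  (through TF1, causality passes straight; one stroke at TF1)
#4 stroke at I1  (prefer integral on I1)
#3 stroke at J2  (J2 flow already set via bond 4)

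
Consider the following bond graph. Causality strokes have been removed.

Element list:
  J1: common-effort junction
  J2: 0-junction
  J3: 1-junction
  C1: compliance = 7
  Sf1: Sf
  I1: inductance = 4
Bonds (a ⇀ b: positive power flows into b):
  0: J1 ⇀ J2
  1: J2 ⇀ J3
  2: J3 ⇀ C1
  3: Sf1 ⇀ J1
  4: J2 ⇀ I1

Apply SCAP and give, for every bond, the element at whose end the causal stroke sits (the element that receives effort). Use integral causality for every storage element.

β3 stroke→Sf1  (Sf1 (Sf) sets flow on bond)
β0 stroke→J1  (J1: last free bond brings effort in)
β2 stroke→J3  (C1 outputs effort q/C1)
β1 stroke→J2  (J3 needs exactly one f-in)
β4 stroke→I1  (common-e at J2 fixed by 1)

bond 0 stroke→J1
bond 1 stroke→J2
bond 2 stroke→J3
bond 3 stroke→Sf1
bond 4 stroke→I1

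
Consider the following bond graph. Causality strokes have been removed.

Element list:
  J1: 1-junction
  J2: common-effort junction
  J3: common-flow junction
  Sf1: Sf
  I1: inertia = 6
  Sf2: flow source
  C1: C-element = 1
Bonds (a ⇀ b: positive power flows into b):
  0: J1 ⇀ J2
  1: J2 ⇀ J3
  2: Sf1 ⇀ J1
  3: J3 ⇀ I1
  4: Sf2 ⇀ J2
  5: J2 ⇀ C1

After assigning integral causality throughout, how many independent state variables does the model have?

2  (C1, I1 all integral)

bond 2 |Sf1  (Sf1 fixes flow; stroke at Sf1)
bond 4 |Sf2  (Sf2 (Sf) sets flow on bond)
bond 0 |J1  (common-f at J1 fixed by 2)
bond 3 |I1  (prefer integral on I1)
bond 1 |J3  (J3: bond 3 brought flow, rest push out)
bond 5 |J2  (only one effort-in slot at J2)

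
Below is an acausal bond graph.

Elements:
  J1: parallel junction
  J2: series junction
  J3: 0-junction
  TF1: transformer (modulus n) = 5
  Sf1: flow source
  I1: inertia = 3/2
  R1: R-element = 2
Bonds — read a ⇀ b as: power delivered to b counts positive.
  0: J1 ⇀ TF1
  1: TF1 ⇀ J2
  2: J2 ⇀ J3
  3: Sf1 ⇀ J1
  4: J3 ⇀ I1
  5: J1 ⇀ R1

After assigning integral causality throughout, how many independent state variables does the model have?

b3 stroke at Sf1  (Sf1 fixes flow; stroke at Sf1)
b4 stroke at I1  (I1 outputs flow p/I1)
b2 stroke at J3  (J3 needs exactly one e-in)
b1 stroke at J2  (common-f at J2 fixed by 2)
b0 stroke at TF1  (TF1 one-in-one-out from 1)
b5 stroke at J1  (J1 needs exactly one e-in)

1  (I1 all integral)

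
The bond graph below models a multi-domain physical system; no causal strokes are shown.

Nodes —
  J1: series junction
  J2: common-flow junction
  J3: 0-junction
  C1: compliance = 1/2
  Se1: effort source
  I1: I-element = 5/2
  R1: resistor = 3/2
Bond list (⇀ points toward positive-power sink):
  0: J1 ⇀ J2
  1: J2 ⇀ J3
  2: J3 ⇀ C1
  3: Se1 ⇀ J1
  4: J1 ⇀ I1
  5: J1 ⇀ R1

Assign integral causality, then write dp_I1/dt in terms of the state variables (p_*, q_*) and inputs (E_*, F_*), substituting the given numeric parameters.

b3 →J1  (source Se1 imposes e)
b2 →J3  (C1: C, integral causality)
b1 →J2  (J3: bond 2 brought effort, rest push out)
b0 →J1  (J2 needs exactly one f-in)
b4 →I1  (I1: I, integral causality)
b5 →J1  (J1: bond 4 brought flow, rest push out)

dp_I1/dt = E_Se1 - 3*p_I1/5 - 2*q_C1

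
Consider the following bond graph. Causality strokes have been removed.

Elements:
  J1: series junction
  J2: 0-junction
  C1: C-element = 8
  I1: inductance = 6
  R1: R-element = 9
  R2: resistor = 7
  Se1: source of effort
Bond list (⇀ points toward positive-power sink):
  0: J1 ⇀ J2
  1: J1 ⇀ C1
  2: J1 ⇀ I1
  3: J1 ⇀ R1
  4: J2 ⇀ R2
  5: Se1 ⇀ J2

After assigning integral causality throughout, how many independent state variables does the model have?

b5 stroke→J2  (Se1: effort source, stroke at far end)
b0 stroke→J1  (common-e at J2 fixed by 5)
b4 stroke→R2  (0-jn J2 has e-setter on 5)
b1 stroke→J1  (prefer integral on C1)
b2 stroke→I1  (prefer integral on I1)
b3 stroke→J1  (J1: bond 2 brought flow, rest push out)

2  (C1, I1 all integral)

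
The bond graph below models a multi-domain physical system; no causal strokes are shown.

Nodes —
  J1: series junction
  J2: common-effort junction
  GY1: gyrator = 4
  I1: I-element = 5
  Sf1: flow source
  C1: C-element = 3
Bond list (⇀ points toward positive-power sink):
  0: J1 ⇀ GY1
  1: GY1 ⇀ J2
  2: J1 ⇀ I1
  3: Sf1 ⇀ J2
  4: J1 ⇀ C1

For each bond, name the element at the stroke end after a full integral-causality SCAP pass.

b3 →Sf1  (Sf1: flow source, stroke at near end)
b1 →J2  (J2 needs exactly one e-in)
b0 →J1  (through GY1, causality inverts; strokes same side of GY1)
b2 →I1  (I1 outputs flow p/I1)
b4 →J1  (J1 flow already set via bond 2)

b0 |J1
b1 |J2
b2 |I1
b3 |Sf1
b4 |J1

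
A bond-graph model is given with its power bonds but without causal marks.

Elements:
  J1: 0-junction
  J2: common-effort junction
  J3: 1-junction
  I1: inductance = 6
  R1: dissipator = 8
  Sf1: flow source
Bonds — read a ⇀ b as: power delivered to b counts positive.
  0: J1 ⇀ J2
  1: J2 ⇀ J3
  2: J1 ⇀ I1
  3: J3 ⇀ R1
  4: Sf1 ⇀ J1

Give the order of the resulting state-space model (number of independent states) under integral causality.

1  (I1 all integral)

bond 4 stroke→Sf1  (Sf1 (Sf) sets flow on bond)
bond 2 stroke→I1  (I1 integral (f out))
bond 0 stroke→J1  (closing 0-jn rule on J1)
bond 1 stroke→J2  (closing 0-jn rule on J2)
bond 3 stroke→J3  (common-f at J3 fixed by 1)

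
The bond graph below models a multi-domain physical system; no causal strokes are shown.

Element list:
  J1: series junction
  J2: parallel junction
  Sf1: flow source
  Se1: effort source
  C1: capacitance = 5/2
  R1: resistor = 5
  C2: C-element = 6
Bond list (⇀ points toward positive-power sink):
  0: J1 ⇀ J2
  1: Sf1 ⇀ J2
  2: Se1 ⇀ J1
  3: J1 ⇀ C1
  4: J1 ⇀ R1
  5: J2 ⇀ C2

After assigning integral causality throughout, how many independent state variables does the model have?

β1 stroke at Sf1  (Sf1 fixes flow; stroke at Sf1)
β2 stroke at J1  (Se1: effort source, stroke at far end)
β3 stroke at J1  (C1 outputs effort q/C1)
β5 stroke at J2  (C2: C, integral causality)
β0 stroke at J1  (J2 effort already set via bond 5)
β4 stroke at R1  (J1: last free bond brings flow in)

2  (C1, C2 all integral)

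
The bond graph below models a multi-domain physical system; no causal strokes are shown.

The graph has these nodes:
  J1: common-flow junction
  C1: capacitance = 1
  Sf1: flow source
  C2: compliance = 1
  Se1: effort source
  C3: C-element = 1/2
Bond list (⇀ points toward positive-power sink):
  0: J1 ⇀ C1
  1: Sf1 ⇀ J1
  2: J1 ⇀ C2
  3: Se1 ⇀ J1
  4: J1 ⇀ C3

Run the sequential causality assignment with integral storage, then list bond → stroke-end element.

#1 stroke→Sf1  (Sf1 (Sf) sets flow on bond)
#3 stroke→J1  (Se1 (Se) sets effort on bond)
#0 stroke→J1  (J1 flow already set via bond 1)
#2 stroke→J1  (common-f at J1 fixed by 1)
#4 stroke→J1  (1-jn J1 has f-setter on 1)

β0 stroke at J1
β1 stroke at Sf1
β2 stroke at J1
β3 stroke at J1
β4 stroke at J1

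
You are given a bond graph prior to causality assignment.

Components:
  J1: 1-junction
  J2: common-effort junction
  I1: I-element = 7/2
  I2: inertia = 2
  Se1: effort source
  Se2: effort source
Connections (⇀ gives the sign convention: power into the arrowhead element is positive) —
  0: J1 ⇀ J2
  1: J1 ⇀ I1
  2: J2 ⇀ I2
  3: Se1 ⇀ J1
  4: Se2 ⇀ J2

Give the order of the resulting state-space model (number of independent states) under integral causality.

2  (I1, I2 all integral)

β3 stroke→J1  (Se1: effort source, stroke at far end)
β4 stroke→J2  (Se2 (Se) sets effort on bond)
β0 stroke→J1  (0-jn J2 has e-setter on 4)
β2 stroke→I2  (J2: bond 4 brought effort, rest push out)
β1 stroke→I1  (J1 needs exactly one f-in)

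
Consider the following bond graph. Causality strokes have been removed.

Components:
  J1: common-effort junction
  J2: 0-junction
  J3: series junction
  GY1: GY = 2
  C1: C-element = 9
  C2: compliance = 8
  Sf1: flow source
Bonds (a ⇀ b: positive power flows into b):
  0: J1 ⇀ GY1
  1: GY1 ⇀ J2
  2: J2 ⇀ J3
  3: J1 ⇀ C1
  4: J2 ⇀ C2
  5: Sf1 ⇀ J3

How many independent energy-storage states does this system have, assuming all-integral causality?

b5 stroke at Sf1  (Sf1: flow source, stroke at near end)
b2 stroke at J3  (common-f at J3 fixed by 5)
b3 stroke at J1  (C1 integral (e out))
b0 stroke at GY1  (0-jn J1 has e-setter on 3)
b1 stroke at GY1  (through GY1, causality inverts; strokes same side of GY1)
b4 stroke at J2  (only one effort-in slot at J2)

2  (C1, C2 all integral)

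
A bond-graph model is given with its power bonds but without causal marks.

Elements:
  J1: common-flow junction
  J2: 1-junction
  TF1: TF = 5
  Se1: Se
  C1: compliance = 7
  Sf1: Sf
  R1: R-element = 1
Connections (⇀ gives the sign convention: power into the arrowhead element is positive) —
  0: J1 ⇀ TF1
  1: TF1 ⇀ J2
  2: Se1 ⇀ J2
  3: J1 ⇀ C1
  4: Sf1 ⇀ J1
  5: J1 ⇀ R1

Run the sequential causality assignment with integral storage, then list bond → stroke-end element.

b0 stroke→J1
b1 stroke→TF1
b2 stroke→J2
b3 stroke→J1
b4 stroke→Sf1
b5 stroke→J1

bond 2 →J2  (Se1 (Se) sets effort on bond)
bond 4 →Sf1  (Sf1 (Sf) sets flow on bond)
bond 0 →J1  (J1 flow already set via bond 4)
bond 3 →J1  (common-f at J1 fixed by 4)
bond 5 →J1  (J1: bond 4 brought flow, rest push out)
bond 1 →TF1  (J2 needs exactly one f-in)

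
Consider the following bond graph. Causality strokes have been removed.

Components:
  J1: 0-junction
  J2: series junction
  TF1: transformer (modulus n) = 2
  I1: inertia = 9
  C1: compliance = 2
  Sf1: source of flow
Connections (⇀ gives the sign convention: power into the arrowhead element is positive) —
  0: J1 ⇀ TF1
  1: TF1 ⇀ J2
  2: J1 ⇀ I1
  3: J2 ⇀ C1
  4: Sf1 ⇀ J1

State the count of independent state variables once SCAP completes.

2  (C1, I1 all integral)

bond 4 →Sf1  (Sf1 fixes flow; stroke at Sf1)
bond 2 →I1  (prefer integral on I1)
bond 0 →J1  (only one effort-in slot at J1)
bond 1 →TF1  (TF TF1: opposite of bond 0)
bond 3 →J2  (J2 flow already set via bond 1)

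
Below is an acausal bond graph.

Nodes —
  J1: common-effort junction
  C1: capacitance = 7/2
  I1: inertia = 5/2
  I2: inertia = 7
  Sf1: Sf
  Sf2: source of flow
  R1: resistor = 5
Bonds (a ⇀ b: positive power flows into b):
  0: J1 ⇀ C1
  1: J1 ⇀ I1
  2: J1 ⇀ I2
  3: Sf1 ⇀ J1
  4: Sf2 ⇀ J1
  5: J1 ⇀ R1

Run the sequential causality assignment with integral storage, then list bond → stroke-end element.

β3 stroke at Sf1  (Sf1 (Sf) sets flow on bond)
β4 stroke at Sf2  (Sf2 fixes flow; stroke at Sf2)
β0 stroke at J1  (C1 outputs effort q/C1)
β1 stroke at I1  (J1: bond 0 brought effort, rest push out)
β2 stroke at I2  (J1: bond 0 brought effort, rest push out)
β5 stroke at R1  (J1 effort already set via bond 0)

bond 0 stroke→J1
bond 1 stroke→I1
bond 2 stroke→I2
bond 3 stroke→Sf1
bond 4 stroke→Sf2
bond 5 stroke→R1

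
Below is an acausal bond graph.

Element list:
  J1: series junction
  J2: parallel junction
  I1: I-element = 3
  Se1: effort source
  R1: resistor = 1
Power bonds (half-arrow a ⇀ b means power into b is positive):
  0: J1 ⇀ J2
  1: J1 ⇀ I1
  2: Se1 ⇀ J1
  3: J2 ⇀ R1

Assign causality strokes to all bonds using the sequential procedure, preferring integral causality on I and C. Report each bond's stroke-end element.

b2 |J1  (Se1: effort source, stroke at far end)
b1 |I1  (I1 outputs flow p/I1)
b0 |J1  (1-jn J1 has f-setter on 1)
b3 |J2  (J2: last free bond brings effort in)

bond 0 stroke at J1
bond 1 stroke at I1
bond 2 stroke at J1
bond 3 stroke at J2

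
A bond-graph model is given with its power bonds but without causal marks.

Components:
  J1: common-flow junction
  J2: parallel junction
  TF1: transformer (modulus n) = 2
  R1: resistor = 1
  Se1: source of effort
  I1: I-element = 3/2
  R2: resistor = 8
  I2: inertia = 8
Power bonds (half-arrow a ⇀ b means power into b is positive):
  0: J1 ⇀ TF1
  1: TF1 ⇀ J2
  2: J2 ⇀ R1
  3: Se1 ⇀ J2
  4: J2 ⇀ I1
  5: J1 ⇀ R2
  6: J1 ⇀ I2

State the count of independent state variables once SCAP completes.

2  (I1, I2 all integral)

bond 3 stroke at J2  (Se1 (Se) sets effort on bond)
bond 1 stroke at TF1  (common-e at J2 fixed by 3)
bond 2 stroke at R1  (J2 effort already set via bond 3)
bond 4 stroke at I1  (J2 effort already set via bond 3)
bond 0 stroke at J1  (TF1 one-in-one-out from 1)
bond 6 stroke at I2  (I2 integral (f out))
bond 5 stroke at J1  (1-jn J1 has f-setter on 6)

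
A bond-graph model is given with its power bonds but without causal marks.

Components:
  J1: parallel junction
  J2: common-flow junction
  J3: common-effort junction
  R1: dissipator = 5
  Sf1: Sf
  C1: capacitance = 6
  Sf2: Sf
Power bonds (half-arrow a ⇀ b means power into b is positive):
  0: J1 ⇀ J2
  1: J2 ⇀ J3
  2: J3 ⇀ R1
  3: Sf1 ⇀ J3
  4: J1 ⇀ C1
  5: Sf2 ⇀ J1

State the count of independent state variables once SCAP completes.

β3 stroke at Sf1  (source Sf1 imposes f)
β5 stroke at Sf2  (Sf2 fixes flow; stroke at Sf2)
β4 stroke at J1  (C1 integral (e out))
β0 stroke at J2  (J1 effort already set via bond 4)
β1 stroke at J3  (only one flow-in slot at J2)
β2 stroke at R1  (J3 effort already set via bond 1)

1  (C1 all integral)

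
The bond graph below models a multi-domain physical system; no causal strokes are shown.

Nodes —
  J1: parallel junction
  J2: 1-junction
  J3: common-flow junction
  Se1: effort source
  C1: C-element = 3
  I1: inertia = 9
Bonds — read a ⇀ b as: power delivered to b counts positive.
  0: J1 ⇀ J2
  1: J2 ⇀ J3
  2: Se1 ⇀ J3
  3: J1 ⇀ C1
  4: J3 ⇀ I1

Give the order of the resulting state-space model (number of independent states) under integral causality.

2  (C1, I1 all integral)

bond 2 →J3  (source Se1 imposes e)
bond 3 →J1  (prefer integral on C1)
bond 0 →J2  (common-e at J1 fixed by 3)
bond 1 →J3  (J2: last free bond brings flow in)
bond 4 →I1  (J3 needs exactly one f-in)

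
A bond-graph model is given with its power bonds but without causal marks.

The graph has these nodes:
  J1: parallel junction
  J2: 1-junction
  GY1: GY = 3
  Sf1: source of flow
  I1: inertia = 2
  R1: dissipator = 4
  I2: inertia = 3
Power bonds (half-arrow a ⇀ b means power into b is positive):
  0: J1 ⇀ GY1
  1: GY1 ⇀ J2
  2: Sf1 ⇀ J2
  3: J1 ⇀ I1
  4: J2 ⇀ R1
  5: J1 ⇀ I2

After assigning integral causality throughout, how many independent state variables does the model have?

2  (I1, I2 all integral)

b2 stroke at Sf1  (Sf1: flow source, stroke at near end)
b1 stroke at J2  (1-jn J2 has f-setter on 2)
b4 stroke at J2  (common-f at J2 fixed by 2)
b0 stroke at J1  (GY1 both-in/both-out from 1)
b3 stroke at I1  (common-e at J1 fixed by 0)
b5 stroke at I2  (J1 effort already set via bond 0)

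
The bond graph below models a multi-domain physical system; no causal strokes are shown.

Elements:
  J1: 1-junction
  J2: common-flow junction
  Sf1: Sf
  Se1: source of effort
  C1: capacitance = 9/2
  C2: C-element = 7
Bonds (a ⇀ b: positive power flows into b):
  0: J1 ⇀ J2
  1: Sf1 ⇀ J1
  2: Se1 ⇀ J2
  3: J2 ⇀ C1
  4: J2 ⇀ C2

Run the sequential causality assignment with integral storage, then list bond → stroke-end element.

bond 1 →Sf1  (Sf1 fixes flow; stroke at Sf1)
bond 2 →J2  (source Se1 imposes e)
bond 0 →J1  (common-f at J1 fixed by 1)
bond 3 →J2  (J2 flow already set via bond 0)
bond 4 →J2  (common-f at J2 fixed by 0)

b0 |J1
b1 |Sf1
b2 |J2
b3 |J2
b4 |J2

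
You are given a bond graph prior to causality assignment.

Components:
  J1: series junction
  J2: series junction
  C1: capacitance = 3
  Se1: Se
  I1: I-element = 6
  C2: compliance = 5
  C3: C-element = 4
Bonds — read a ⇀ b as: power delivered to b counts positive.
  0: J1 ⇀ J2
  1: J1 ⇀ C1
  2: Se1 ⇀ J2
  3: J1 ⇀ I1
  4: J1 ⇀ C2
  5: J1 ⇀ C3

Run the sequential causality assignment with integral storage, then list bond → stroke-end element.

β2 |J2  (source Se1 imposes e)
β0 |J1  (only one flow-in slot at J2)
β1 |J1  (C1 outputs effort q/C1)
β3 |I1  (I1 integral (f out))
β4 |J1  (1-jn J1 has f-setter on 3)
β5 |J1  (common-f at J1 fixed by 3)

b0 |J1
b1 |J1
b2 |J2
b3 |I1
b4 |J1
b5 |J1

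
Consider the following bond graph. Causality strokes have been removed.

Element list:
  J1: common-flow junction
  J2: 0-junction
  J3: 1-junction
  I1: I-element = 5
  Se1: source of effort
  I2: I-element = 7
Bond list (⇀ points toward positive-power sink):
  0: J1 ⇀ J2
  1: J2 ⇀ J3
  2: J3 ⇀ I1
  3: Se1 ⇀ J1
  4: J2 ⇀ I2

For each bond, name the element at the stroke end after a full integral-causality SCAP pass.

#0 →J2
#1 →J3
#2 →I1
#3 →J1
#4 →I2

bond 3 |J1  (Se1 (Se) sets effort on bond)
bond 0 |J2  (J1 needs exactly one f-in)
bond 1 |J3  (J2 effort already set via bond 0)
bond 4 |I2  (J2: bond 0 brought effort, rest push out)
bond 2 |I1  (closing 1-jn rule on J3)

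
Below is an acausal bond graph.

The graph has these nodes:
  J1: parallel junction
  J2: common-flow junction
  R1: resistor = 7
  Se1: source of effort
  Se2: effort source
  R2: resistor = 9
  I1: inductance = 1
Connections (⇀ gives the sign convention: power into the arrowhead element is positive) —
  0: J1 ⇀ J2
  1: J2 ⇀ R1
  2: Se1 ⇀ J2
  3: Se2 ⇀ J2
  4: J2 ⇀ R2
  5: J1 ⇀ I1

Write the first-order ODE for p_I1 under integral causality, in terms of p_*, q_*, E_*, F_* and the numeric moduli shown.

bond 2 →J2  (Se1 fixes effort; stroke away)
bond 3 →J2  (Se2 fixes effort; stroke away)
bond 5 →I1  (prefer integral on I1)
bond 0 →J1  (J1 needs exactly one e-in)
bond 1 →J2  (1-jn J2 has f-setter on 0)
bond 4 →J2  (J2: bond 0 brought flow, rest push out)

dp_I1/dt = -E_Se1 - E_Se2 - 16*p_I1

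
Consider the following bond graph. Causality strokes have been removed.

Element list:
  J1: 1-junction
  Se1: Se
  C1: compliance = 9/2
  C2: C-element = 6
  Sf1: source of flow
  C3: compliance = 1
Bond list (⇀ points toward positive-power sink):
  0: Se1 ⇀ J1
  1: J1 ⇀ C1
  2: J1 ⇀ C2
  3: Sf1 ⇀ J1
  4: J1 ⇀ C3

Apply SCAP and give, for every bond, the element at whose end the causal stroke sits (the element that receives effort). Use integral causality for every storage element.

#0 stroke→J1
#1 stroke→J1
#2 stroke→J1
#3 stroke→Sf1
#4 stroke→J1

β0 stroke at J1  (Se1 fixes effort; stroke away)
β3 stroke at Sf1  (Sf1 fixes flow; stroke at Sf1)
β1 stroke at J1  (J1 flow already set via bond 3)
β2 stroke at J1  (J1 flow already set via bond 3)
β4 stroke at J1  (common-f at J1 fixed by 3)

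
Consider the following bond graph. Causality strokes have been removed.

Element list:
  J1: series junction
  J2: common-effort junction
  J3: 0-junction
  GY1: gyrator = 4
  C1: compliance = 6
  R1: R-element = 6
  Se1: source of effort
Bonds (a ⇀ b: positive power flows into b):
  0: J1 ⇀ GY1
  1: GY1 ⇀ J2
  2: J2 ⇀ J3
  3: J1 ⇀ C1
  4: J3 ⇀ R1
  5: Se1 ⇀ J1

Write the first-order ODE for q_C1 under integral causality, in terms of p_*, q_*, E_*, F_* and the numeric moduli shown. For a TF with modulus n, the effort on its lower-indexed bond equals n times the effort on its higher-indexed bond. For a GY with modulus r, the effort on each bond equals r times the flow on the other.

#5 stroke at J1  (Se1 (Se) sets effort on bond)
#3 stroke at J1  (C1: C, integral causality)
#0 stroke at GY1  (J1: last free bond brings flow in)
#1 stroke at GY1  (GY1: gyrator matches bond 0)
#2 stroke at J2  (closing 0-jn rule on J2)
#4 stroke at J3  (only one effort-in slot at J3)

dq_C1/dt = 3*E_Se1/8 - q_C1/16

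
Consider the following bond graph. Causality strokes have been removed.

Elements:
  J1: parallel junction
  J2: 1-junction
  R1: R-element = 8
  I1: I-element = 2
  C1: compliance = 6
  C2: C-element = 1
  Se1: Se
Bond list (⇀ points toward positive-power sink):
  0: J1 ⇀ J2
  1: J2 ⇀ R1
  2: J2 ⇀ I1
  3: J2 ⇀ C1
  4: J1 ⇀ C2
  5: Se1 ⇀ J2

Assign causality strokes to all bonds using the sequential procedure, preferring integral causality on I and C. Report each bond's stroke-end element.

b5 |J2  (Se1 (Se) sets effort on bond)
b2 |I1  (prefer integral on I1)
b0 |J2  (J2 flow already set via bond 2)
b1 |J2  (1-jn J2 has f-setter on 2)
b3 |J2  (common-f at J2 fixed by 2)
b4 |J1  (J1: last free bond brings effort in)

#0 stroke→J2
#1 stroke→J2
#2 stroke→I1
#3 stroke→J2
#4 stroke→J1
#5 stroke→J2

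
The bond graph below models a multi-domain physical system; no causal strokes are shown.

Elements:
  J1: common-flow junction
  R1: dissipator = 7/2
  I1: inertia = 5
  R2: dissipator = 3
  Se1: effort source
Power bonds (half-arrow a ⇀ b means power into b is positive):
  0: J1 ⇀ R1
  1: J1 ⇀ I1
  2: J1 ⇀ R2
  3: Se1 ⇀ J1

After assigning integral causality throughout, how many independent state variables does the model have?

#3 stroke at J1  (source Se1 imposes e)
#1 stroke at I1  (prefer integral on I1)
#0 stroke at J1  (1-jn J1 has f-setter on 1)
#2 stroke at J1  (J1: bond 1 brought flow, rest push out)

1  (I1 all integral)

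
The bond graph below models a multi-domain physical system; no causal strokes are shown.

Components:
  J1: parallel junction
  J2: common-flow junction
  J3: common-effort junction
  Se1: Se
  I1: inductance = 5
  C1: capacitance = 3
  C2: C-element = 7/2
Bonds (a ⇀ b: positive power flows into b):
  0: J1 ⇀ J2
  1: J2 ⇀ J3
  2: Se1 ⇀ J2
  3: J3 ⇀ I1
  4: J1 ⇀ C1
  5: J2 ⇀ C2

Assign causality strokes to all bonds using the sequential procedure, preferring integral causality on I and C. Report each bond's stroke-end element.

b2 stroke at J2  (Se1: effort source, stroke at far end)
b3 stroke at I1  (prefer integral on I1)
b1 stroke at J3  (J3: last free bond brings effort in)
b0 stroke at J2  (1-jn J2 has f-setter on 1)
b5 stroke at J2  (common-f at J2 fixed by 1)
b4 stroke at J1  (J1 needs exactly one e-in)

#0 →J2
#1 →J3
#2 →J2
#3 →I1
#4 →J1
#5 →J2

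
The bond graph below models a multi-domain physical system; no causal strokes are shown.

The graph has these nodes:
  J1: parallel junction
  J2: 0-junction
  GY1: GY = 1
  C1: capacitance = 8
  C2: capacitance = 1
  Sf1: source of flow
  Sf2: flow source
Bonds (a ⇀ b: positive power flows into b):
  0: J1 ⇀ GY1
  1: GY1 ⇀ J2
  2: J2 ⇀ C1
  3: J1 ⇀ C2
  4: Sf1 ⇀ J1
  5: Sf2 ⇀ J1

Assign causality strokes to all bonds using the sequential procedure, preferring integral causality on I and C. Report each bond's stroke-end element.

β0 stroke at GY1
β1 stroke at GY1
β2 stroke at J2
β3 stroke at J1
β4 stroke at Sf1
β5 stroke at Sf2

#4 stroke at Sf1  (source Sf1 imposes f)
#5 stroke at Sf2  (Sf2: flow source, stroke at near end)
#2 stroke at J2  (C1 integral (e out))
#1 stroke at GY1  (0-jn J2 has e-setter on 2)
#0 stroke at GY1  (GY1 both-in/both-out from 1)
#3 stroke at J1  (J1: last free bond brings effort in)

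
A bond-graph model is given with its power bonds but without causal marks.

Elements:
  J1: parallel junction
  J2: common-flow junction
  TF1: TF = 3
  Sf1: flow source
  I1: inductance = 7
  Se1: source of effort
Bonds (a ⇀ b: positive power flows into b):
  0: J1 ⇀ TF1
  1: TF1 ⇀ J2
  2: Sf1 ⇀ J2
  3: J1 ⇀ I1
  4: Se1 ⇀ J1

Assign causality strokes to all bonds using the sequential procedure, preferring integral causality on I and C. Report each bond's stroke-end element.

bond 2 |Sf1  (source Sf1 imposes f)
bond 4 |J1  (Se1 fixes effort; stroke away)
bond 0 |TF1  (common-e at J1 fixed by 4)
bond 3 |I1  (0-jn J1 has e-setter on 4)
bond 1 |J2  (J2: bond 2 brought flow, rest push out)

β0 stroke→TF1
β1 stroke→J2
β2 stroke→Sf1
β3 stroke→I1
β4 stroke→J1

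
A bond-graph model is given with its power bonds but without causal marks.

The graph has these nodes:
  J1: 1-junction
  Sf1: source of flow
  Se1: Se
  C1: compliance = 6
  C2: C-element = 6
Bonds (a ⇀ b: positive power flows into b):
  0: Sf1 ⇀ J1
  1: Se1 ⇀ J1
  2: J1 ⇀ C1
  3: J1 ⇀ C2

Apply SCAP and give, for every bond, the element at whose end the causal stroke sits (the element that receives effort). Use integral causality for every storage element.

#0 |Sf1  (Sf1 fixes flow; stroke at Sf1)
#1 |J1  (source Se1 imposes e)
#2 |J1  (common-f at J1 fixed by 0)
#3 |J1  (common-f at J1 fixed by 0)

#0 stroke→Sf1
#1 stroke→J1
#2 stroke→J1
#3 stroke→J1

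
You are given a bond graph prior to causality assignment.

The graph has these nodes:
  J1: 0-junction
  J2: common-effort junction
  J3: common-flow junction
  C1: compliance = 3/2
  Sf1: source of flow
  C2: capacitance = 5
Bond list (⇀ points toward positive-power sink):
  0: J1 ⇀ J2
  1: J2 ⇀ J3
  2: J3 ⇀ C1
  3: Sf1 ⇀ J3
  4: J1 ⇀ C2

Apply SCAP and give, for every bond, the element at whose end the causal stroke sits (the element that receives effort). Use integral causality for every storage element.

bond 0 stroke→J2
bond 1 stroke→J3
bond 2 stroke→J3
bond 3 stroke→Sf1
bond 4 stroke→J1

#3 stroke at Sf1  (source Sf1 imposes f)
#1 stroke at J3  (1-jn J3 has f-setter on 3)
#2 stroke at J3  (J3 flow already set via bond 3)
#0 stroke at J2  (closing 0-jn rule on J2)
#4 stroke at J1  (J1: last free bond brings effort in)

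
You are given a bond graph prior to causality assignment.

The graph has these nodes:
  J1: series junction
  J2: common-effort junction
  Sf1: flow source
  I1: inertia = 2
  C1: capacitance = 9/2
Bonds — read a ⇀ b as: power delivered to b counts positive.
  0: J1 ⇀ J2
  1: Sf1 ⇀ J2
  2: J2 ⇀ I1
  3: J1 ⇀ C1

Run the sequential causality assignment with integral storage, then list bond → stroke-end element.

#0 stroke→J2
#1 stroke→Sf1
#2 stroke→I1
#3 stroke→J1

b1 stroke at Sf1  (Sf1 (Sf) sets flow on bond)
b2 stroke at I1  (prefer integral on I1)
b0 stroke at J2  (J2 needs exactly one e-in)
b3 stroke at J1  (common-f at J1 fixed by 0)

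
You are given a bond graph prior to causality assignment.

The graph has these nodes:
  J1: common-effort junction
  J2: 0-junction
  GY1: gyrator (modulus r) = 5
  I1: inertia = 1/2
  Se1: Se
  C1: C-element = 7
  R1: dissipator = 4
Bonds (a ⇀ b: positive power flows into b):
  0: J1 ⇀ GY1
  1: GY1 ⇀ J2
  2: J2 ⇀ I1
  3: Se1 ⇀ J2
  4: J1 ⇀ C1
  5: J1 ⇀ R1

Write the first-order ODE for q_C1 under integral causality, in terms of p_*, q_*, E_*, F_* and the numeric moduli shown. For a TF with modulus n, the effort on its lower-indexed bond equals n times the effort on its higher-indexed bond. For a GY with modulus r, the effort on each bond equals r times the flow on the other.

b3 stroke at J2  (source Se1 imposes e)
b1 stroke at GY1  (J2: bond 3 brought effort, rest push out)
b2 stroke at I1  (0-jn J2 has e-setter on 3)
b0 stroke at GY1  (through GY1, causality inverts; strokes same side of GY1)
b4 stroke at J1  (C1 outputs effort q/C1)
b5 stroke at R1  (J1: bond 4 brought effort, rest push out)

dq_C1/dt = -E_Se1/5 - q_C1/28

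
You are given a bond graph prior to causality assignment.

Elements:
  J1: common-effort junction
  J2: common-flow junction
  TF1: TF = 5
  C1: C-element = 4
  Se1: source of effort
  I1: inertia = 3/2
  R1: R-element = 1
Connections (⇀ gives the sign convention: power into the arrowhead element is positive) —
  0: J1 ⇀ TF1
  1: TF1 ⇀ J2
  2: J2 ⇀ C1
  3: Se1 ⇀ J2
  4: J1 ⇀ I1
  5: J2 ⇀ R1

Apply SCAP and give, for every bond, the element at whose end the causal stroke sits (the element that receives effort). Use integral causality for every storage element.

β0 |J1
β1 |TF1
β2 |J2
β3 |J2
β4 |I1
β5 |J2

β3 →J2  (Se1 (Se) sets effort on bond)
β2 →J2  (prefer integral on C1)
β4 →I1  (I1: I, integral causality)
β0 →J1  (J1 needs exactly one e-in)
β1 →TF1  (TF TF1: opposite of bond 0)
β5 →J2  (common-f at J2 fixed by 1)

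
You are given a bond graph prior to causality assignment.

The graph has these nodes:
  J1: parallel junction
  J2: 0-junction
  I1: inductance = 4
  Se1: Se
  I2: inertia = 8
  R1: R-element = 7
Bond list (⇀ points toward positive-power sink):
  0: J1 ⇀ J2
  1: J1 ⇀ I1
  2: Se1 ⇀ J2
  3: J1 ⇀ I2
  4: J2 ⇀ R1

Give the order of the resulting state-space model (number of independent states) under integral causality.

2  (I1, I2 all integral)

bond 2 |J2  (source Se1 imposes e)
bond 0 |J1  (common-e at J2 fixed by 2)
bond 4 |R1  (common-e at J2 fixed by 2)
bond 1 |I1  (J1 effort already set via bond 0)
bond 3 |I2  (J1: bond 0 brought effort, rest push out)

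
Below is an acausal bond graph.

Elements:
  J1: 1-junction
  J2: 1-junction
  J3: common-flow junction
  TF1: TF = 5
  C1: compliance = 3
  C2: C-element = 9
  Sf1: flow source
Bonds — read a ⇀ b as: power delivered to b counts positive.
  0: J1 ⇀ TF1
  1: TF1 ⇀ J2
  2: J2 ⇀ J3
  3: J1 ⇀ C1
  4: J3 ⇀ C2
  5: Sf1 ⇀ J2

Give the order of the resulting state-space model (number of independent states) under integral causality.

b5 stroke at Sf1  (source Sf1 imposes f)
b1 stroke at J2  (J2 flow already set via bond 5)
b2 stroke at J2  (1-jn J2 has f-setter on 5)
b4 stroke at J3  (J3 flow already set via bond 2)
b0 stroke at TF1  (TF1: transformer flips bond 1)
b3 stroke at J1  (common-f at J1 fixed by 0)

2  (C1, C2 all integral)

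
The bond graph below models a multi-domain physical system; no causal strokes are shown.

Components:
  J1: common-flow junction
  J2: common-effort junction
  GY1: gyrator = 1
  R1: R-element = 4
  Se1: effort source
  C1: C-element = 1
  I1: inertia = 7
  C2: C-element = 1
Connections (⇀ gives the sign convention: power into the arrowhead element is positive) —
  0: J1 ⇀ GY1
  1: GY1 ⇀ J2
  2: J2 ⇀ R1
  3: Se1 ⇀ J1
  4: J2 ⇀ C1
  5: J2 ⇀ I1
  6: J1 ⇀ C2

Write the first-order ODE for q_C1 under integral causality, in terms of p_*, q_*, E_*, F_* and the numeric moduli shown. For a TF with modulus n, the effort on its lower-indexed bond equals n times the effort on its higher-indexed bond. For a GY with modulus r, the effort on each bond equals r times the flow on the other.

#3 →J1  (Se1: effort source, stroke at far end)
#4 →J2  (C1 integral (e out))
#1 →GY1  (common-e at J2 fixed by 4)
#2 →R1  (J2: bond 4 brought effort, rest push out)
#5 →I1  (J2 effort already set via bond 4)
#0 →GY1  (through GY1, causality inverts; strokes same side of GY1)
#6 →J1  (J1: bond 0 brought flow, rest push out)

dq_C1/dt = E_Se1 - p_I1/7 - q_C1/4 - q_C2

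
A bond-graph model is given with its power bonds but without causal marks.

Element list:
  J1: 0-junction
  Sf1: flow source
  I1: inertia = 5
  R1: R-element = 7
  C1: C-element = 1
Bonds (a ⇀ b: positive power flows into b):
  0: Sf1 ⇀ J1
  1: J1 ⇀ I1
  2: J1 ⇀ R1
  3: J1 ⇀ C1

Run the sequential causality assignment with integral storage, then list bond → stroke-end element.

β0 stroke at Sf1  (Sf1 fixes flow; stroke at Sf1)
β1 stroke at I1  (I1: I, integral causality)
β3 stroke at J1  (C1 outputs effort q/C1)
β2 stroke at R1  (J1 effort already set via bond 3)

b0 stroke at Sf1
b1 stroke at I1
b2 stroke at R1
b3 stroke at J1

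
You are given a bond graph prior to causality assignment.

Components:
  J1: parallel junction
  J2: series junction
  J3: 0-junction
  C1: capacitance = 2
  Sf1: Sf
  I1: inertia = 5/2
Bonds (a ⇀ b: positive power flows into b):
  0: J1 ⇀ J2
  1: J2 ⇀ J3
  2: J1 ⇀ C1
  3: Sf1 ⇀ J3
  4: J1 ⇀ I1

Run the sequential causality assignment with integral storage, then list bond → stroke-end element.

#0 →J2
#1 →J3
#2 →J1
#3 →Sf1
#4 →I1

#3 stroke at Sf1  (source Sf1 imposes f)
#1 stroke at J3  (J3: last free bond brings effort in)
#0 stroke at J2  (J2 flow already set via bond 1)
#2 stroke at J1  (prefer integral on C1)
#4 stroke at I1  (J1: bond 2 brought effort, rest push out)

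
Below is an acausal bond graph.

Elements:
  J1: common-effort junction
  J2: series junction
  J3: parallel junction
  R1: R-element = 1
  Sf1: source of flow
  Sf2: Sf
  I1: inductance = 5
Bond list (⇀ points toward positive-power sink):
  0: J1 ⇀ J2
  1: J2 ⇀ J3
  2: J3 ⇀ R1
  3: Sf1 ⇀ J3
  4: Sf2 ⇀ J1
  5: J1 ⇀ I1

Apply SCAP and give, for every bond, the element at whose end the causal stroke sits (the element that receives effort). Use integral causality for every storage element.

β0 stroke→J1
β1 stroke→J2
β2 stroke→J3
β3 stroke→Sf1
β4 stroke→Sf2
β5 stroke→I1

b3 |Sf1  (source Sf1 imposes f)
b4 |Sf2  (Sf2 (Sf) sets flow on bond)
b5 |I1  (I1 integral (f out))
b0 |J1  (only one effort-in slot at J1)
b1 |J2  (common-f at J2 fixed by 0)
b2 |J3  (J3: last free bond brings effort in)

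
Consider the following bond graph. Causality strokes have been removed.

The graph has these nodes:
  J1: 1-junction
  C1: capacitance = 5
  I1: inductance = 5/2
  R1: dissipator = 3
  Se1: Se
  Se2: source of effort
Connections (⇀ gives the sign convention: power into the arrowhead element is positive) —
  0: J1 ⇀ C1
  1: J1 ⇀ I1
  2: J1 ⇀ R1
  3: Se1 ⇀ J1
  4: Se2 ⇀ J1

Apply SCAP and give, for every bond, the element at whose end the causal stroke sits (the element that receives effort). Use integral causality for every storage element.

bond 0 |J1
bond 1 |I1
bond 2 |J1
bond 3 |J1
bond 4 |J1

β3 |J1  (source Se1 imposes e)
β4 |J1  (Se2 fixes effort; stroke away)
β0 |J1  (prefer integral on C1)
β1 |I1  (I1 integral (f out))
β2 |J1  (J1: bond 1 brought flow, rest push out)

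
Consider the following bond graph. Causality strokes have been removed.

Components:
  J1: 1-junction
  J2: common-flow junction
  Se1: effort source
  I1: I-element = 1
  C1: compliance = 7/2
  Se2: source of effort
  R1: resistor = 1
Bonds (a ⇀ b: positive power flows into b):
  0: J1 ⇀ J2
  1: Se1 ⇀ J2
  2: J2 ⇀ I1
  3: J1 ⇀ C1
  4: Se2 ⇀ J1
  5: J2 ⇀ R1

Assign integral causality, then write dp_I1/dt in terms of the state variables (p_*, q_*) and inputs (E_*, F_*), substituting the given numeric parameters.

dp_I1/dt = E_Se1 + E_Se2 - p_I1 - 2*q_C1/7

#1 |J2  (Se1 (Se) sets effort on bond)
#4 |J1  (Se2: effort source, stroke at far end)
#2 |I1  (prefer integral on I1)
#0 |J2  (common-f at J2 fixed by 2)
#5 |J2  (common-f at J2 fixed by 2)
#3 |J1  (1-jn J1 has f-setter on 0)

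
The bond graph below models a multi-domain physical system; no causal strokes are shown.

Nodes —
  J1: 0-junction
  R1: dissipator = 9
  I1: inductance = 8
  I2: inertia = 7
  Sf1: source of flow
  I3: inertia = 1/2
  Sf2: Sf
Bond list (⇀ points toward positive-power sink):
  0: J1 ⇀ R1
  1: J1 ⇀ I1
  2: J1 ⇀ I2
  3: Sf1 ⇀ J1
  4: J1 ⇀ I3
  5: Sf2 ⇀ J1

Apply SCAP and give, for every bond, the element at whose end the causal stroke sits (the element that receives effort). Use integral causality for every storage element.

bond 0 stroke→J1
bond 1 stroke→I1
bond 2 stroke→I2
bond 3 stroke→Sf1
bond 4 stroke→I3
bond 5 stroke→Sf2

#3 stroke→Sf1  (Sf1 fixes flow; stroke at Sf1)
#5 stroke→Sf2  (source Sf2 imposes f)
#1 stroke→I1  (I1: I, integral causality)
#2 stroke→I2  (I2 integral (f out))
#4 stroke→I3  (I3: I, integral causality)
#0 stroke→J1  (only one effort-in slot at J1)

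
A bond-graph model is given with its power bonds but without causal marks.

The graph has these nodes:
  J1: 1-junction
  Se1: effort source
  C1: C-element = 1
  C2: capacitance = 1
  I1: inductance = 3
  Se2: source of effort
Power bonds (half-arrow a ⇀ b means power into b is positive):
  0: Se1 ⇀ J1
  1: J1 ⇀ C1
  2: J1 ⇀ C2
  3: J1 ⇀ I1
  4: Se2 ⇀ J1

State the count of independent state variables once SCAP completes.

3  (C1, C2, I1 all integral)

#0 |J1  (Se1 fixes effort; stroke away)
#4 |J1  (Se2: effort source, stroke at far end)
#1 |J1  (C1 integral (e out))
#2 |J1  (C2: C, integral causality)
#3 |I1  (closing 1-jn rule on J1)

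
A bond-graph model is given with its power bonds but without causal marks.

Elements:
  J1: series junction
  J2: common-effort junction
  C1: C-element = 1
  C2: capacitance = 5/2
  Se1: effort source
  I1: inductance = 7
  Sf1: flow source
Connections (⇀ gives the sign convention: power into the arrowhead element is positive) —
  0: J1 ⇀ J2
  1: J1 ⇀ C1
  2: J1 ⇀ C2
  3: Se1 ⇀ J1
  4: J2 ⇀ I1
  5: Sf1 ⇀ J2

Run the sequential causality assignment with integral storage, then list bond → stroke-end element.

bond 3 stroke at J1  (Se1 fixes effort; stroke away)
bond 5 stroke at Sf1  (Sf1 (Sf) sets flow on bond)
bond 1 stroke at J1  (prefer integral on C1)
bond 2 stroke at J1  (prefer integral on C2)
bond 0 stroke at J2  (J1 needs exactly one f-in)
bond 4 stroke at I1  (0-jn J2 has e-setter on 0)

b0 stroke→J2
b1 stroke→J1
b2 stroke→J1
b3 stroke→J1
b4 stroke→I1
b5 stroke→Sf1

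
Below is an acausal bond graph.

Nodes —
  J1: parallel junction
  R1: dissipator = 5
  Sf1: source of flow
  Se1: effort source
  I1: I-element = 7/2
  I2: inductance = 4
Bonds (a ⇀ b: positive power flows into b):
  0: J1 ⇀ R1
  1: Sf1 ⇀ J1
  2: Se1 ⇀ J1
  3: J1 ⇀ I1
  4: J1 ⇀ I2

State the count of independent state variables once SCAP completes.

2  (I1, I2 all integral)

β1 stroke at Sf1  (Sf1 (Sf) sets flow on bond)
β2 stroke at J1  (source Se1 imposes e)
β0 stroke at R1  (common-e at J1 fixed by 2)
β3 stroke at I1  (J1 effort already set via bond 2)
β4 stroke at I2  (J1 effort already set via bond 2)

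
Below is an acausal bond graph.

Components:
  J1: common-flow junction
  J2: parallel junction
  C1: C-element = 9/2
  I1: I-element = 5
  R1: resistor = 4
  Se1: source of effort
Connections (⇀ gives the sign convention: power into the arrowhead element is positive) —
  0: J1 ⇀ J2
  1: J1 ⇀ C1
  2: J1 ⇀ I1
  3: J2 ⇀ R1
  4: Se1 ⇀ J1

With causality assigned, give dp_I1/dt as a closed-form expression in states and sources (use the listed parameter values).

dp_I1/dt = E_Se1 - 4*p_I1/5 - 2*q_C1/9

β4 →J1  (Se1: effort source, stroke at far end)
β1 →J1  (C1: C, integral causality)
β2 →I1  (I1 outputs flow p/I1)
β0 →J1  (J1 flow already set via bond 2)
β3 →J2  (only one effort-in slot at J2)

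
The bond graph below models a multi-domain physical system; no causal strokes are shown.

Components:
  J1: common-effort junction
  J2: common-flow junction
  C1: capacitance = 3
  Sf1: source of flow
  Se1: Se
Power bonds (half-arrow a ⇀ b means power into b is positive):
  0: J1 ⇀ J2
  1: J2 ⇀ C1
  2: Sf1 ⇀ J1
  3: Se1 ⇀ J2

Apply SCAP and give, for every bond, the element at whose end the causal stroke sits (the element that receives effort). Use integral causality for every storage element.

bond 2 |Sf1  (Sf1 fixes flow; stroke at Sf1)
bond 3 |J2  (Se1: effort source, stroke at far end)
bond 0 |J1  (only one effort-in slot at J1)
bond 1 |J2  (J2: bond 0 brought flow, rest push out)

b0 stroke at J1
b1 stroke at J2
b2 stroke at Sf1
b3 stroke at J2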